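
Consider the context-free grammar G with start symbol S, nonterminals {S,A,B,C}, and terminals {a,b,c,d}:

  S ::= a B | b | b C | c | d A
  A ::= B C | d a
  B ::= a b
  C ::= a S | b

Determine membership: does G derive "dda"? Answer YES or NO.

CNF form of G:
  S -> T0 A | T1 B | T2 C | b | c
  A -> B C | T0 T1
  B -> T1 T2
  C -> T1 S | b
  T0 -> d
  T1 -> a
  T2 -> b

CYK table (by increasing span):
  [0..0]={T0}  "d"  orig:{}
  [1..1]={T0}  "d"  orig:{}
  [2..2]={T1}  "a"  orig:{}
  [0..1]=∅  "dd"
  [1..2]={A}  "da"
  [0..2]={S}  "dda"

S ∈ T[0,2] ⇒ YES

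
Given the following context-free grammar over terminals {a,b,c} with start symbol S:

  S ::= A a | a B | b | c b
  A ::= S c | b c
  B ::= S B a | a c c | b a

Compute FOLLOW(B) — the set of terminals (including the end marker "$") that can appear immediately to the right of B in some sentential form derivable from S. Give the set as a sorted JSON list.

FIRST sets, iterate to fixpoint:
iter 1:
  A via A→b c: +{b}
  B via B→a c c: +{a}
  B via B→b a: +{b}
  S via S→A a: +{b}
  S via S→a B: +{a}
  S via S→c b: +{c}
  FIRST(S)={a,b,c}  FIRST(A)={b}  FIRST(B)={a,b}
iter 2:
  A via A→S c: +{a,c}
  B via B→S B a: +{c}
  FIRST(S)={a,b,c}  FIRST(A)={a,b,c}  FIRST(B)={a,b,c}
iter 3: (stable)
  FIRST(S)={a,b,c}  FIRST(A)={a,b,c}  FIRST(B)={a,b,c}

Compute FOLLOW by fixpoint:
initialize: $ ∈ FOLLOW(S)
iter 1:
  A→S c: FOLLOW(S) ⊇ FIRST(c) = {c}; new: +{c}
  B→S B a: FOLLOW(S) ⊇ FIRST(B) = {a,b,c}; new: +{a,b}
  B→S B a: FOLLOW(B) ⊇ FIRST(a) = {a}; new: +{a}
  S→A a: FOLLOW(A) ⊇ FIRST(a) = {a}; new: +{a}
  S→a B: FOLLOW(B) ⊇ FOLLOW(S) ⊇ {$,a,b,c}; new: +{$,b,c}
  FOLLOW[S]={$,a,b,c}  FOLLOW[A]={a}  FOLLOW[B]={$,a,b,c}
iter 2: done
  FOLLOW[S]={$,a,b,c}  FOLLOW[A]={a}  FOLLOW[B]={$,a,b,c}

FOLLOW(B) = ["$", "a", "b", "c"]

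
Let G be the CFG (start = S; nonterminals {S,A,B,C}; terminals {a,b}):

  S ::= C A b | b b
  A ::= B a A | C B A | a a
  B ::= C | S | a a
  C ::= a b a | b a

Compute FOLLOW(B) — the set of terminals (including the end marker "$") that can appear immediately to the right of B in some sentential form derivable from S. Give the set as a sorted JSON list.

FIRST sets, iterate to fixpoint:
[1]
  A via A→a a: +{a}
  B via B→a a: +{a}
  C via C→a b a: +{a}
  C via C→b a: +{b}
  S via S→C A b: +{a,b}
  FIRST[S]={a,b}  FIRST[A]={a}  FIRST[B]={a}  FIRST[C]={a,b}
[2]
  A via A→C B A: +{b}
  B via B→C: +{b}
  FIRST[S]={a,b}  FIRST[A]={a,b}  FIRST[B]={a,b}  FIRST[C]={a,b}
[3] (stable)
  FIRST[S]={a,b}  FIRST[A]={a,b}  FIRST[B]={a,b}  FIRST[C]={a,b}

FOLLOW sets:
seed FOLLOW(S) with $
[1]
  A→B a A: FOLLOW(B) ⊇ FIRST(a) = {a}; new: +{a}
  A→C B A: FOLLOW(C) ⊇ FIRST(B) = {a,b}; new: +{a,b}
  A→C B A: FOLLOW(B) ⊇ FIRST(A) = {a,b}; new: +{b}
  B→S: FOLLOW(S) ⊇ FOLLOW(B) ⊇ {a,b}; new: +{a,b}
  S→C A b: FOLLOW(A) ⊇ FIRST(b) = {b}; new: +{b}
  FOLLOW(S)={$,a,b}  FOLLOW(A)={b}  FOLLOW(B)={a,b}  FOLLOW(C)={a,b}
[2] (stable)
  FOLLOW(S)={$,a,b}  FOLLOW(A)={b}  FOLLOW(B)={a,b}  FOLLOW(C)={a,b}

FOLLOW(B) = ["a", "b"]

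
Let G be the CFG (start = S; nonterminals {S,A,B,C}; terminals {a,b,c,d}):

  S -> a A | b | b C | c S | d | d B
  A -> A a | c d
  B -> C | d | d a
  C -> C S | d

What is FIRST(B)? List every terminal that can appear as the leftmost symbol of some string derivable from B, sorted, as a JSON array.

FIRST iteration:
[1]
  A via A→c d: +{c}
  B via B→d: +{d}
  C via C→d: +{d}
  S via S→a A: +{a}
  S via S→b: +{b}
  S via S→c S: +{c}
  S via S→d: +{d}
  FIRST[S]={a,b,c,d}  FIRST[A]={c}  FIRST[B]={d}  FIRST[C]={d}
[2] (stable)
  FIRST[S]={a,b,c,d}  FIRST[A]={c}  FIRST[B]={d}  FIRST[C]={d}

FIRST(B) = ["d"]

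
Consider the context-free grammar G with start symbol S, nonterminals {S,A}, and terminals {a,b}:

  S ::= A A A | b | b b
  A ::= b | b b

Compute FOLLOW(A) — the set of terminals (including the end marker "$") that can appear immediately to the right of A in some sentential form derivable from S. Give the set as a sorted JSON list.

FIRST sets, iterate to fixpoint:
pass 1:
  A via A→b: +{b}
  S via S→A A A: +{b}
  FIRST(S)={b}  FIRST(A)={b}
pass 2: done
  FIRST(S)={b}  FIRST(A)={b}

Compute FOLLOW by fixpoint:
initialize: $ ∈ FOLLOW(S)
[1]
  S→A A A: FOLLOW(A) ⊇ FIRST(A) = {b}; new: +{b}
  S→A A A: FOLLOW(A) ⊇ FOLLOW(S) ⊇ {$}; new: +{$}
  S: {$}  A: {$,b}
[2] done
  S: {$}  A: {$,b}

FOLLOW(A) = ["$", "b"]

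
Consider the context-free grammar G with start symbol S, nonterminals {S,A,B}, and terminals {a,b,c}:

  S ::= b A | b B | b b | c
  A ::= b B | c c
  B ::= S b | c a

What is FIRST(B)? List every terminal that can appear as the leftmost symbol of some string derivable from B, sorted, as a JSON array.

FIRST sets, iterate to fixpoint:
pass 1:
  A via A→b B: +{b}
  A via A→c c: +{c}
  B via B→c a: +{c}
  S via S→b A: +{b}
  S via S→c: +{c}
  S: {b,c}  A: {b,c}  B: {c}
pass 2:
  B via B→S b: +{b}
  S: {b,c}  A: {b,c}  B: {b,c}
pass 3: (stable)
  S: {b,c}  A: {b,c}  B: {b,c}

FIRST(B) = ["b", "c"]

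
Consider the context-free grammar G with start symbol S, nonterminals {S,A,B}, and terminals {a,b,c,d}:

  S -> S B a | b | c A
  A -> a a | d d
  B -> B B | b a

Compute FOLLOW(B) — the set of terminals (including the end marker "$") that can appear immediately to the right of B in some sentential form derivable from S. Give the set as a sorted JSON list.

FIRST sets, iterate to fixpoint:
pass 1:
  A via A→a a: +{a}
  A via A→d d: +{d}
  B via B→b a: +{b}
  S via S→b: +{b}
  S via S→c A: +{c}
  FIRST(S)={b,c}  FIRST(A)={a,d}  FIRST(B)={b}
pass 2: (stable)
  FIRST(S)={b,c}  FIRST(A)={a,d}  FIRST(B)={b}

Compute FOLLOW by fixpoint:
FOLLOW(S) := {$}
iter 1:
  B→B B: FOLLOW(B) ⊇ FIRST(B) = {b}; new: +{b}
  S→S B a: FOLLOW(S) ⊇ FIRST(B) = {b}; new: +{b}
  S→S B a: FOLLOW(B) ⊇ FIRST(a) = {a}; new: +{a}
  S→c A: FOLLOW(A) ⊇ FOLLOW(S) ⊇ {$,b}; new: +{$,b}
  FOLLOW[S]={$,b}  FOLLOW[A]={$,b}  FOLLOW[B]={a,b}
iter 2: — fixpoint
  FOLLOW[S]={$,b}  FOLLOW[A]={$,b}  FOLLOW[B]={a,b}

FOLLOW(B) = ["a", "b"]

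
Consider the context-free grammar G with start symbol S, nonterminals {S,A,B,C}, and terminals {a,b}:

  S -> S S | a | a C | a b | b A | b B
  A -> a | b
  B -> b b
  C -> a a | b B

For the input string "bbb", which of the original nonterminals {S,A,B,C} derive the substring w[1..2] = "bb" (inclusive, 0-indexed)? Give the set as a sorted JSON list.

Convert to CNF:
  S -> S S | T0 A | T0 B | T1 C | T1 T0 | a
  A -> a | b
  B -> T0 T0
  C -> T0 B | T1 T1
  T0 -> b
  T1 -> a

Fill CYK table bottom-up (cells [i..j] with 1 ≤ i ≤ j ≤ 2 only):
  T[1,1] 'b' = {A,T0}  orig:{A}
  T[2,2] 'b' = {A,T0}  orig:{A}
  T[1,2] 'bb' = {B,S}

Original NTs in T[1,2] deriving "bb": ["B", "S"]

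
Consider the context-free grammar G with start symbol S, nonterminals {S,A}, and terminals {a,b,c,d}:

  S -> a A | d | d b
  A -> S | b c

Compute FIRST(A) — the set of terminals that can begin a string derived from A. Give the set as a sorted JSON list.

Compute FIRST by fixpoint:
pass 1:
  A via A→b c: +{b}
  S via S→a A: +{a}
  S via S→d: +{d}
  FIRST(S)={a,d}  FIRST(A)={b}
pass 2:
  A via A→S: +{a,d}
  FIRST(S)={a,d}  FIRST(A)={a,b,d}
pass 3: (stable)
  FIRST(S)={a,d}  FIRST(A)={a,b,d}

FIRST(A) = ["a", "b", "d"]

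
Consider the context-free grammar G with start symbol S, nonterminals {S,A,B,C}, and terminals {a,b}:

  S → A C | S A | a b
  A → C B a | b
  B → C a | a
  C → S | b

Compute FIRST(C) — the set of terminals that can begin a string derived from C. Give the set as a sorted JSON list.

FIRST sets, iterate to fixpoint:
iter 1:
  A via A→b: +{b}
  B via B→a: +{a}
  C via C→b: +{b}
  S via S→A C: +{b}
  S via S→a b: +{a}
  FIRST[S]={a,b}  FIRST[A]={b}  FIRST[B]={a}  FIRST[C]={b}
iter 2:
  B via B→C a: +{b}
  C via C→S: +{a}
  FIRST[S]={a,b}  FIRST[A]={b}  FIRST[B]={a,b}  FIRST[C]={a,b}
iter 3:
  A via A→C B a: +{a}
  FIRST[S]={a,b}  FIRST[A]={a,b}  FIRST[B]={a,b}  FIRST[C]={a,b}
iter 4: (stable)
  FIRST[S]={a,b}  FIRST[A]={a,b}  FIRST[B]={a,b}  FIRST[C]={a,b}

FIRST(C) = ["a", "b"]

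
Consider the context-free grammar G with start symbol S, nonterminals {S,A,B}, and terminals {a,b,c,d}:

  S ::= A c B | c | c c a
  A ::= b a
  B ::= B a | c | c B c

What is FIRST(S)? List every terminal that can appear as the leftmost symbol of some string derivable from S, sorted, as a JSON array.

Compute FIRST by fixpoint:
[1]
  A via A→b a: +{b}
  B via B→c: +{c}
  S via S→A c B: +{b}
  S via S→c: +{c}
  FIRST[S]={b,c}  FIRST[A]={b}  FIRST[B]={c}
[2] — fixpoint
  FIRST[S]={b,c}  FIRST[A]={b}  FIRST[B]={c}

FIRST(S) = ["b", "c"]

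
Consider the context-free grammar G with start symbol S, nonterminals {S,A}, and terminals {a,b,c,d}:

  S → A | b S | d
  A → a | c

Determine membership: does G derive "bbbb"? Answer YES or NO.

Convert to CNF:
  S -> T0 S | a | c | d
  A -> a | c
  T0 -> b

Fill CYK table bottom-up:
  [0..0]={T0}  "b"  orig:{}
  [1..1]={T0}  "b"  orig:{}
  [2..2]={T0}  "b"  orig:{}
  [3..3]={T0}  "b"  orig:{}
  [0..1]=∅  "bb"
  [1..2]=∅  "bb"
  [2..3]=∅  "bb"
  [0..2]=∅  "bbb"
  [1..3]=∅  "bbb"
  [0..3]=∅  "bbbb"

S ∉ T[0,3] ⇒ NO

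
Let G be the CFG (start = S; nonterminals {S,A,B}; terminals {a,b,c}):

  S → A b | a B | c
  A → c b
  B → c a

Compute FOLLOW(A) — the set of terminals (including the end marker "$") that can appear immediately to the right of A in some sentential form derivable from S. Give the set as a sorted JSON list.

FIRST iteration:
iter 1:
  A via A→c b: +{c}
  B via B→c a: +{c}
  S via S→A b: +{c}
  S via S→a B: +{a}
  S: {a,c}  A: {c}  B: {c}
iter 2: (no change)
  S: {a,c}  A: {c}  B: {c}

FOLLOW sets:
initialize: $ ∈ FOLLOW(S)
[1]
  S→A b: FOLLOW(A) ⊇ FIRST(b) = {b}; new: +{b}
  S→a B: FOLLOW(B) ⊇ FOLLOW(S) ⊇ {$}; new: +{$}
  FOLLOW[S]={$}  FOLLOW[A]={b}  FOLLOW[B]={$}
[2] (stable)
  FOLLOW[S]={$}  FOLLOW[A]={b}  FOLLOW[B]={$}

FOLLOW(A) = ["b"]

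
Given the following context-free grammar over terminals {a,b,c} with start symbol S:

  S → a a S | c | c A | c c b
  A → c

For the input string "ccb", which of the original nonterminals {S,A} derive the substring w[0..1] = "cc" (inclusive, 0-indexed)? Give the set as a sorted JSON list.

Convert to CNF:
  S -> T0 X3 | T1 A | T1 X4 | c
  A -> c
  T0 -> a
  T1 -> c
  T2 -> b
  X3 -> T0 S
  X4 -> T1 T2

Fill CYK table bottom-up (cells [i..j] with 0 ≤ i ≤ j ≤ 1 only):
  cell(0,0) c: {A,S,T1}  orig:{A,S}
  cell(1,1) c: {A,S,T1}  orig:{A,S}
  cell(0,1) cc: {S}

Original NTs in T[0,1] deriving "cc": ["S"]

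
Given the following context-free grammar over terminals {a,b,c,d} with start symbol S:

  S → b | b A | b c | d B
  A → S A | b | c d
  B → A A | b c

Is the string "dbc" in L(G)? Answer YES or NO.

Convert to CNF:
  S -> T1 B | T2 A | T2 T0 | b
  A -> S A | T0 T1 | b
  B -> A A | T2 T0
  T0 -> c
  T1 -> d
  T2 -> b

Fill CYK table bottom-up:
  cell(0,0) d: {T1}  orig:{}
  cell(1,1) b: {A,S,T2}  orig:{A,S}
  cell(2,2) c: {T0}  orig:{}
  cell(0,1) db: ∅
  cell(1,2) bc: {B,S}
  cell(0,2) dbc: {S}

S ∈ T[0,2] ⇒ YES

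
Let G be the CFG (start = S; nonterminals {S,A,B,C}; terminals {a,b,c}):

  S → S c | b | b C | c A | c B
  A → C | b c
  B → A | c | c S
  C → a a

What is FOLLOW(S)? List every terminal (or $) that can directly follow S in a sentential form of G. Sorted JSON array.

Compute FIRST by fixpoint:
round 1:
  A via A→b c: +{b}
  B via B→A: +{b}
  B via B→c: +{c}
  C via C→a a: +{a}
  S via S→b: +{b}
  S via S→c A: +{c}
  FIRST(S)={b,c}  FIRST(A)={b}  FIRST(B)={b,c}  FIRST(C)={a}
round 2:
  A via A→C: +{a}
  B via B→A: +{a}
  FIRST(S)={b,c}  FIRST(A)={a,b}  FIRST(B)={a,b,c}  FIRST(C)={a}
round 3: done
  FIRST(S)={b,c}  FIRST(A)={a,b}  FIRST(B)={a,b,c}  FIRST(C)={a}

FOLLOW sets:
seed FOLLOW(S) with $
[1]
  S→S c: FOLLOW(S) ⊇ FIRST(c) = {c}; new: +{c}
  S→b C: FOLLOW(C) ⊇ FOLLOW(S) ⊇ {$,c}; new: +{$,c}
  S→c A: FOLLOW(A) ⊇ FOLLOW(S) ⊇ {$,c}; new: +{$,c}
  S→c B: FOLLOW(B) ⊇ FOLLOW(S) ⊇ {$,c}; new: +{$,c}
  S: {$,c}  A: {$,c}  B: {$,c}  C: {$,c}
[2] (stable)
  S: {$,c}  A: {$,c}  B: {$,c}  C: {$,c}

FOLLOW(S) = ["$", "c"]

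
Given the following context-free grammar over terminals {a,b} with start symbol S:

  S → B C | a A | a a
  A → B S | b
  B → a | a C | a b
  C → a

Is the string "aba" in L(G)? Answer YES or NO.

CNF form of G:
  S -> B C | T0 A | T0 T0
  A -> B S | b
  B -> T0 C | T0 T1 | a
  C -> a
  T0 -> a
  T1 -> b

CYK table (by increasing span):
  cell(0,0) a: {B,C,T0}  orig:{B,C}
  cell(1,1) b: {A,T1}  orig:{A}
  cell(2,2) a: {B,C,T0}  orig:{B,C}
  cell(0,1) ab: {B,S}
  cell(1,2) ba: ∅
  cell(0,2) aba: {S}

S ∈ T[0,2] ⇒ YES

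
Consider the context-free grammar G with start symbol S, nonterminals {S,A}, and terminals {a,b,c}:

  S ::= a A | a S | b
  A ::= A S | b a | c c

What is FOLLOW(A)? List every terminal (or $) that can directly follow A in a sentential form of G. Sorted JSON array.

FIRST sets, iterate to fixpoint:
iter 1:
  A via A→b a: +{b}
  A via A→c c: +{c}
  S via S→a A: +{a}
  S via S→b: +{b}
  FIRST[S]={a,b}  FIRST[A]={b,c}
iter 2: (no change)
  FIRST[S]={a,b}  FIRST[A]={b,c}

Compute FOLLOW by fixpoint:
initialize: $ ∈ FOLLOW(S)
[1]
  A→A S: FOLLOW(A) ⊇ FIRST(S) = {a,b}; new: +{a,b}
  A→A S: FOLLOW(S) ⊇ FOLLOW(A) ⊇ {a,b}; new: +{a,b}
  S→a A: FOLLOW(A) ⊇ FOLLOW(S) ⊇ {$,a,b}; new: +{$}
  FOLLOW[S]={$,a,b}  FOLLOW[A]={$,a,b}
[2] done
  FOLLOW[S]={$,a,b}  FOLLOW[A]={$,a,b}

FOLLOW(A) = ["$", "a", "b"]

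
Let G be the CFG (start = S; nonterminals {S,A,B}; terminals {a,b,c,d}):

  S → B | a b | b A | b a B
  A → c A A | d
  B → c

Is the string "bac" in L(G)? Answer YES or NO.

Convert to CNF:
  S -> T1 T2 | T2 A | T2 X4 | c
  A -> T0 X3 | d
  B -> c
  T0 -> c
  T1 -> a
  T2 -> b
  X3 -> A A
  X4 -> T1 B

CYK table (by increasing span):
  [0..0]={T2}  "b"  orig:{}
  [1..1]={T1}  "a"  orig:{}
  [2..2]={B,S,T0}  "c"  orig:{B,S}
  [0..1]=∅  "ba"
  [1..2]={X4}  "ac"  orig:{}
  [0..2]={S}  "bac"

S ∈ T[0,2] ⇒ YES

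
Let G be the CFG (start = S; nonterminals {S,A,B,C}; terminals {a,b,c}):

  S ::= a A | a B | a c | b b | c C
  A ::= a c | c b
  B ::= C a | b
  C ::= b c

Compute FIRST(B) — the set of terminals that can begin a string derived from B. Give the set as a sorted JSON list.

FIRST sets, iterate to fixpoint:
round 1:
  A via A→a c: +{a}
  A via A→c b: +{c}
  B via B→b: +{b}
  C via C→b c: +{b}
  S via S→a A: +{a}
  S via S→b b: +{b}
  S via S→c C: +{c}
  FIRST(S)={a,b,c}  FIRST(A)={a,c}  FIRST(B)={b}  FIRST(C)={b}
round 2: done
  FIRST(S)={a,b,c}  FIRST(A)={a,c}  FIRST(B)={b}  FIRST(C)={b}

FIRST(B) = ["b"]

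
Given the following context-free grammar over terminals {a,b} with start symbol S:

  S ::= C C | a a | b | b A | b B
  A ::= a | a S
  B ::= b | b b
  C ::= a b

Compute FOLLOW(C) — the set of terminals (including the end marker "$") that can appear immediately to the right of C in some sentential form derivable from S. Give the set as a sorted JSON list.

FIRST iteration:
iter 1:
  A via A→a: +{a}
  B via B→b: +{b}
  C via C→a b: +{a}
  S via S→C C: +{a}
  S via S→b: +{b}
  FIRST(S)={a,b}  FIRST(A)={a}  FIRST(B)={b}  FIRST(C)={a}
iter 2: — fixpoint
  FIRST(S)={a,b}  FIRST(A)={a}  FIRST(B)={b}  FIRST(C)={a}

FOLLOW sets:
seed FOLLOW(S) with $
round 1:
  S→C C: FOLLOW(C) ⊇ FIRST(C) = {a}; new: +{a}
  S→C C: FOLLOW(C) ⊇ FOLLOW(S) ⊇ {$}; new: +{$}
  S→b A: FOLLOW(A) ⊇ FOLLOW(S) ⊇ {$}; new: +{$}
  S→b B: FOLLOW(B) ⊇ FOLLOW(S) ⊇ {$}; new: +{$}
  S: {$}  A: {$}  B: {$}  C: {$,a}
round 2: done
  S: {$}  A: {$}  B: {$}  C: {$,a}

FOLLOW(C) = ["$", "a"]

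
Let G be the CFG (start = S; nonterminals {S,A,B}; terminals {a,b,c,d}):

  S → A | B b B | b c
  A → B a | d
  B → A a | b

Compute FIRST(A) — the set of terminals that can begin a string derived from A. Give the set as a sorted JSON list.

FIRST iteration:
round 1:
  A via A→d: +{d}
  B via B→A a: +{d}
  B via B→b: +{b}
  S via S→A: +{d}
  S via S→B b B: +{b}
  FIRST(S)={b,d}  FIRST(A)={d}  FIRST(B)={b,d}
round 2:
  A via A→B a: +{b}
  FIRST(S)={b,d}  FIRST(A)={b,d}  FIRST(B)={b,d}
round 3: done
  FIRST(S)={b,d}  FIRST(A)={b,d}  FIRST(B)={b,d}

FIRST(A) = ["b", "d"]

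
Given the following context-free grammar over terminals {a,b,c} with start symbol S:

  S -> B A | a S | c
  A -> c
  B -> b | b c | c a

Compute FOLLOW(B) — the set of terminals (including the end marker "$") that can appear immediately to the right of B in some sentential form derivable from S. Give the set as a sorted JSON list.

FIRST sets, iterate to fixpoint:
round 1:
  A via A→c: +{c}
  B via B→b: +{b}
  B via B→c a: +{c}
  S via S→B A: +{b,c}
  S via S→a S: +{a}
  FIRST[S]={a,b,c}  FIRST[A]={c}  FIRST[B]={b,c}
round 2: — fixpoint
  FIRST[S]={a,b,c}  FIRST[A]={c}  FIRST[B]={b,c}

FOLLOW iteration:
seed FOLLOW(S) with $
pass 1:
  S→B A: FOLLOW(B) ⊇ FIRST(A) = {c}; new: +{c}
  S→B A: FOLLOW(A) ⊇ FOLLOW(S) ⊇ {$}; new: +{$}
  FOLLOW[S]={$}  FOLLOW[A]={$}  FOLLOW[B]={c}
pass 2: done
  FOLLOW[S]={$}  FOLLOW[A]={$}  FOLLOW[B]={c}

FOLLOW(B) = ["c"]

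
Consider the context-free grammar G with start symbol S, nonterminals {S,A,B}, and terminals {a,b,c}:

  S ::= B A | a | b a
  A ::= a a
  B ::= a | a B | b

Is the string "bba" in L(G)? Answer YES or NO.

CNF form of G:
  S -> B A | T1 T0 | a
  A -> T0 T0
  B -> T0 B | a | b
  T0 -> a
  T1 -> b

CYK fill:
  cell(0,0) b: {B,T1}  orig:{B}
  cell(1,1) b: {B,T1}  orig:{B}
  cell(2,2) a: {B,S,T0}  orig:{B,S}
  cell(0,1) bb: ∅
  cell(1,2) ba: {S}
  cell(0,2) bba: ∅

S ∉ T[0,2] ⇒ NO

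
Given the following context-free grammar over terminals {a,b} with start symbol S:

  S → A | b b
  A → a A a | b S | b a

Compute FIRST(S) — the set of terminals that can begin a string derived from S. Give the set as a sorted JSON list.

FIRST iteration:
pass 1:
  A via A→a A a: +{a}
  A via A→b S: +{b}
  S via S→A: +{a,b}
  FIRST(S)={a,b}  FIRST(A)={a,b}
pass 2: done
  FIRST(S)={a,b}  FIRST(A)={a,b}

FIRST(S) = ["a", "b"]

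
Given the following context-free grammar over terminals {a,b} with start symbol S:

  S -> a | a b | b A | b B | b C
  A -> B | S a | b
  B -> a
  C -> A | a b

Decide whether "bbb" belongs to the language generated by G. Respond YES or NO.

CNF form of G:
  S -> T0 T1 | T1 A | T1 B | T1 C | a
  A -> S T0 | a | b
  B -> a
  C -> S T0 | T0 T1 | a | b
  T0 -> a
  T1 -> b

CYK fill:
  [0..0]={A,C,T1}  "b"  orig:{A,C}
  [1..1]={A,C,T1}  "b"  orig:{A,C}
  [2..2]={A,C,T1}  "b"  orig:{A,C}
  [0..1]={S}  "bb"
  [1..2]={S}  "bb"
  [0..2]=∅  "bbb"

S ∉ T[0,2] ⇒ NO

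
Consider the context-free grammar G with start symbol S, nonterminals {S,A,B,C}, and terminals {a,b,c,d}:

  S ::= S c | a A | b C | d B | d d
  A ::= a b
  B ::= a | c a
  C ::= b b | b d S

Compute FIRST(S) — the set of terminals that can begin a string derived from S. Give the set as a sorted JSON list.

FIRST iteration:
pass 1:
  A via A→a b: +{a}
  B via B→a: +{a}
  B via B→c a: +{c}
  C via C→b b: +{b}
  S via S→a A: +{a}
  S via S→b C: +{b}
  S via S→d B: +{d}
  FIRST[S]={a,b,d}  FIRST[A]={a}  FIRST[B]={a,c}  FIRST[C]={b}
pass 2: (stable)
  FIRST[S]={a,b,d}  FIRST[A]={a}  FIRST[B]={a,c}  FIRST[C]={b}

FIRST(S) = ["a", "b", "d"]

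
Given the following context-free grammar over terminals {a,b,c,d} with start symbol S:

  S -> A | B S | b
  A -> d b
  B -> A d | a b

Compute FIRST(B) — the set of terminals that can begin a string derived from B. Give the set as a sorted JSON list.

FIRST iteration:
pass 1:
  A via A→d b: +{d}
  B via B→A d: +{d}
  B via B→a b: +{a}
  S via S→A: +{d}
  S via S→B S: +{a}
  S via S→b: +{b}
  FIRST[S]={a,b,d}  FIRST[A]={d}  FIRST[B]={a,d}
pass 2: (stable)
  FIRST[S]={a,b,d}  FIRST[A]={d}  FIRST[B]={a,d}

FIRST(B) = ["a", "d"]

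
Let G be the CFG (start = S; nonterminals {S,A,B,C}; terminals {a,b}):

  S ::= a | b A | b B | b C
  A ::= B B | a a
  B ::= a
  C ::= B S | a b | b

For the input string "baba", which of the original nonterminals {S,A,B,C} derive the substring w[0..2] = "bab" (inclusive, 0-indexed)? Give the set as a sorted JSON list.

CNF form of G:
  S -> T1 A | T1 B | T1 C | a
  A -> B B | T0 T0
  B -> a
  C -> B S | T0 T1 | b
  T0 -> a
  T1 -> b

Fill CYK table bottom-up (cells [i..j] with 0 ≤ i ≤ j ≤ 2 only):
  cell(0,0) b: {C,T1}  orig:{C}
  cell(1,1) a: {B,S,T0}  orig:{B,S}
  cell(2,2) b: {C,T1}  orig:{C}
  cell(0,1) ba: {S}
  cell(1,2) ab: {C}
  cell(0,2) bab: {S}

Original NTs in T[0,2] deriving "bab": ["S"]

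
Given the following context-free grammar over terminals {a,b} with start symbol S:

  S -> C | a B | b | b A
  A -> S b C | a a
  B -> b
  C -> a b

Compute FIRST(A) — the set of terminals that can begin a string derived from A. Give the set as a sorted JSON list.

FIRST sets, iterate to fixpoint:
round 1:
  A via A→a a: +{a}
  B via B→b: +{b}
  C via C→a b: +{a}
  S via S→C: +{a}
  S via S→b: +{b}
  S: {a,b}  A: {a}  B: {b}  C: {a}
round 2:
  A via A→S b C: +{b}
  S: {a,b}  A: {a,b}  B: {b}  C: {a}
round 3: (stable)
  S: {a,b}  A: {a,b}  B: {b}  C: {a}

FIRST(A) = ["a", "b"]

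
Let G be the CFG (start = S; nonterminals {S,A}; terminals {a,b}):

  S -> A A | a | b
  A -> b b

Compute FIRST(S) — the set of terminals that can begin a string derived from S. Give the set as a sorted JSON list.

Compute FIRST by fixpoint:
iter 1:
  A via A→b b: +{b}
  S via S→A A: +{b}
  S via S→a: +{a}
  FIRST[S]={a,b}  FIRST[A]={b}
iter 2: — fixpoint
  FIRST[S]={a,b}  FIRST[A]={b}

FIRST(S) = ["a", "b"]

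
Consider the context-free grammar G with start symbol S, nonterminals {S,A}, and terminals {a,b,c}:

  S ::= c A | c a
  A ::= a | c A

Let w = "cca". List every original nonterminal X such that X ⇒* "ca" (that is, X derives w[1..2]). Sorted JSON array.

CNF form of G:
  S -> T0 A | T0 T1
  A -> T0 A | a
  T0 -> c
  T1 -> a

Fill CYK table bottom-up — only the sub-triangle for w[1..2]:
  T[1,1] 'c' = {T0}  orig:{}
  T[2,2] 'a' = {A,T1}  orig:{A}
  T[1,2] 'ca' = {A,S}

Original NTs in T[1,2] deriving "ca": ["A", "S"]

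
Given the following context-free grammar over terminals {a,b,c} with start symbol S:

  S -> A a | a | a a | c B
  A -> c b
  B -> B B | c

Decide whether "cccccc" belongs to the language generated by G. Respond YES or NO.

Convert to CNF:
  S -> A T2 | T0 B | T2 T2 | a
  A -> T0 T1
  B -> B B | c
  T0 -> c
  T1 -> b
  T2 -> a

CYK fill:
  [0..0]={B,T0}  "c"  orig:{B}
  [1..1]={B,T0}  "c"  orig:{B}
  [2..2]={B,T0}  "c"  orig:{B}
  [3..3]={B,T0}  "c"  orig:{B}
  [4..4]={B,T0}  "c"  orig:{B}
  [5..5]={B,T0}  "c"  orig:{B}
  [0..1]={B,S}  "cc"
  [1..2]={B,S}  "cc"
  [2..3]={B,S}  "cc"
  [3..4]={B,S}  "cc"
  [4..5]={B,S}  "cc"
  [0..2]={B,S}  "ccc"
  [1..3]={B,S}  "ccc"
  [2..4]={B,S}  "ccc"
  [3..5]={B,S}  "ccc"
  [0..3]={B,S}  "cccc"
  [1..4]={B,S}  "cccc"
  [2..5]={B,S}  "cccc"
  [0..4]={B,S}  "ccccc"
  [1..5]={B,S}  "ccccc"
  [0..5]={B,S}  "cccccc"

S ∈ T[0,5] ⇒ YES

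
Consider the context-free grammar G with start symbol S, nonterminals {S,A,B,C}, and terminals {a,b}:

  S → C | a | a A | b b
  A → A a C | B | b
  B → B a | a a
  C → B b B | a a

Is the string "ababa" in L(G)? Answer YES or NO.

CNF form of G:
  S -> B X4 | T0 A | T0 T0 | T1 T1 | a
  A -> A X2 | B T0 | T0 T0 | b
  B -> B T0 | T0 T0
  C -> B X3 | T0 T0
  T0 -> a
  T1 -> b
  X2 -> T0 C
  X3 -> T1 B
  X4 -> T1 B

Fill CYK table bottom-up:
  cell(0,0) a: {S,T0}  orig:{S}
  cell(1,1) b: {A,T1}  orig:{A}
  cell(2,2) a: {S,T0}  orig:{S}
  cell(3,3) b: {A,T1}  orig:{A}
  cell(4,4) a: {S,T0}  orig:{S}
  cell(0,1) ab: {S}
  cell(1,2) ba: ∅
  cell(2,3) ab: {S}
  cell(3,4) ba: ∅
  cell(0,2) aba: ∅
  cell(1,3) bab: ∅
  cell(2,4) aba: ∅
  cell(0,3) abab: ∅
  cell(1,4) baba: ∅
  cell(0,4) ababa: ∅

S ∉ T[0,4] ⇒ NO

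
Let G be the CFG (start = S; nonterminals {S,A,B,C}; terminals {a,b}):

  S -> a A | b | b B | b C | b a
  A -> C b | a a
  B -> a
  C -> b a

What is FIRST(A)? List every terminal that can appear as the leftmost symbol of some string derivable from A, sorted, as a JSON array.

FIRST iteration:
iter 1:
  A via A→a a: +{a}
  B via B→a: +{a}
  C via C→b a: +{b}
  S via S→a A: +{a}
  S via S→b: +{b}
  FIRST[S]={a,b}  FIRST[A]={a}  FIRST[B]={a}  FIRST[C]={b}
iter 2:
  A via A→C b: +{b}
  FIRST[S]={a,b}  FIRST[A]={a,b}  FIRST[B]={a}  FIRST[C]={b}
iter 3: (stable)
  FIRST[S]={a,b}  FIRST[A]={a,b}  FIRST[B]={a}  FIRST[C]={b}

FIRST(A) = ["a", "b"]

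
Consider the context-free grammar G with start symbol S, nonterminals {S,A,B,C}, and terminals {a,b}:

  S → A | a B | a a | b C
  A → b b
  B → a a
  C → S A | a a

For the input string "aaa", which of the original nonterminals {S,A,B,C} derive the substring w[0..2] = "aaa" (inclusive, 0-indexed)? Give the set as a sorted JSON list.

Convert to CNF:
  S -> T0 C | T0 T0 | T1 B | T1 T1
  A -> T0 T0
  B -> T1 T1
  C -> S A | T1 T1
  T0 -> b
  T1 -> a

Fill CYK table bottom-up — only the sub-triangle for w[0..2]:
  cell(0,0) a: {T1}  orig:{}
  cell(1,1) a: {T1}  orig:{}
  cell(2,2) a: {T1}  orig:{}
  cell(0,1) aa: {B,C,S}
  cell(1,2) aa: {B,C,S}
  cell(0,2) aaa: {S}

Original NTs in T[0,2] deriving "aaa": ["S"]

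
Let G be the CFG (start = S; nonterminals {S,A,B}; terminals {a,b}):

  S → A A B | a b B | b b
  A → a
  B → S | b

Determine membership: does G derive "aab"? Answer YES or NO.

Convert to CNF:
  S -> A X4 | T0 X5 | T1 T1
  A -> a
  B -> A X2 | T0 X3 | T1 T1 | b
  T0 -> a
  T1 -> b
  X2 -> A B
  X3 -> T1 B
  X4 -> A B
  X5 -> T1 B

CYK fill:
  [0..0]={A,T0}  "a"  orig:{A}
  [1..1]={A,T0}  "a"  orig:{A}
  [2..2]={B,T1}  "b"  orig:{B}
  [0..1]=∅  "aa"
  [1..2]={X2,X4}  "ab"  orig:{}
  [0..2]={B,S}  "aab"

S ∈ T[0,2] ⇒ YES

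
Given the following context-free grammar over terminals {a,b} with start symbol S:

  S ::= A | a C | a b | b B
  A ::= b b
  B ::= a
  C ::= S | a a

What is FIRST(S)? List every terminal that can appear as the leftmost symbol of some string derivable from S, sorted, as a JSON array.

FIRST sets, iterate to fixpoint:
pass 1:
  A via A→b b: +{b}
  B via B→a: +{a}
  C via C→a a: +{a}
  S via S→A: +{b}
  S via S→a C: +{a}
  FIRST(S)={a,b}  FIRST(A)={b}  FIRST(B)={a}  FIRST(C)={a}
pass 2:
  C via C→S: +{b}
  FIRST(S)={a,b}  FIRST(A)={b}  FIRST(B)={a}  FIRST(C)={a,b}
pass 3: (stable)
  FIRST(S)={a,b}  FIRST(A)={b}  FIRST(B)={a}  FIRST(C)={a,b}

FIRST(S) = ["a", "b"]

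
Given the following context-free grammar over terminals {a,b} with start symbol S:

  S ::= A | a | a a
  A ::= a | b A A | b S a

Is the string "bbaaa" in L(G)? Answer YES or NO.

Convert to CNF:
  S -> T0 X4 | T0 X5 | T1 T1 | a
  A -> T0 X2 | T0 X3 | a
  T0 -> b
  T1 -> a
  X2 -> A A
  X3 -> S T1
  X4 -> A A
  X5 -> S T1

CYK fill:
  cell(0,0) b: {T0}  orig:{}
  cell(1,1) b: {T0}  orig:{}
  cell(2,2) a: {A,S,T1}  orig:{A,S}
  cell(3,3) a: {A,S,T1}  orig:{A,S}
  cell(4,4) a: {A,S,T1}  orig:{A,S}
  cell(0,1) bb: ∅
  cell(1,2) ba: ∅
  cell(2,3) aa: {S,X2,X3,X4,X5}  orig:{S}
  cell(3,4) aa: {S,X2,X3,X4,X5}  orig:{S}
  cell(0,2) bba: ∅
  cell(1,3) baa: {A,S}
  cell(2,4) aaa: {X3,X5}  orig:{}
  cell(0,3) bbaa: ∅
  cell(1,4) baaa: {A,S,X2,X3,X4,X5}  orig:{A,S}
  cell(0,4) bbaaa: {A,S}

S ∈ T[0,4] ⇒ YES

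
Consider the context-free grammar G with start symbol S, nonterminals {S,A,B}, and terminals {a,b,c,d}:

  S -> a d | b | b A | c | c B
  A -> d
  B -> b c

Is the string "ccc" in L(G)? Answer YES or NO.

CNF form of G:
  S -> T0 A | T1 B | T2 T3 | b | c
  A -> d
  B -> T0 T1
  T0 -> b
  T1 -> c
  T2 -> a
  T3 -> d

CYK fill:
  [0..0]={S,T1}  "c"  orig:{S}
  [1..1]={S,T1}  "c"  orig:{S}
  [2..2]={S,T1}  "c"  orig:{S}
  [0..1]=∅  "cc"
  [1..2]=∅  "cc"
  [0..2]=∅  "ccc"

S ∉ T[0,2] ⇒ NO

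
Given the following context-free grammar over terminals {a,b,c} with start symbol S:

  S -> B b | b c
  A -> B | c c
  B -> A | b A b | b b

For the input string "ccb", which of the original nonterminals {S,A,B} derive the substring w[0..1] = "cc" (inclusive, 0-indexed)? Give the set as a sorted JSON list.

Convert to CNF:
  S -> B T0 | T0 T1
  A -> T0 T0 | T0 X2 | T1 T1
  B -> T0 T0 | T0 X3 | T1 T1
  T0 -> b
  T1 -> c
  X2 -> A T0
  X3 -> A T0

CYK fill (cells [i..j] with 0 ≤ i ≤ j ≤ 1 only):
  T[0,0] 'c' = {T1}  orig:{}
  T[1,1] 'c' = {T1}  orig:{}
  T[0,1] 'cc' = {A,B}

Original NTs in T[0,1] deriving "cc": ["A", "B"]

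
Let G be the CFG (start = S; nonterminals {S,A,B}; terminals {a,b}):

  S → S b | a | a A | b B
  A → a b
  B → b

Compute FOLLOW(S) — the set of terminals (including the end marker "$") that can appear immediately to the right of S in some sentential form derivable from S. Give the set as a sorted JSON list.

FIRST iteration:
pass 1:
  A via A→a b: +{a}
  B via B→b: +{b}
  S via S→a: +{a}
  S via S→b B: +{b}
  FIRST(S)={a,b}  FIRST(A)={a}  FIRST(B)={b}
pass 2: (stable)
  FIRST(S)={a,b}  FIRST(A)={a}  FIRST(B)={b}

Compute FOLLOW by fixpoint:
initialize: $ ∈ FOLLOW(S)
[1]
  S→S b: FOLLOW(S) ⊇ FIRST(b) = {b}; new: +{b}
  S→a A: FOLLOW(A) ⊇ FOLLOW(S) ⊇ {$,b}; new: +{$,b}
  S→b B: FOLLOW(B) ⊇ FOLLOW(S) ⊇ {$,b}; new: +{$,b}
  S: {$,b}  A: {$,b}  B: {$,b}
[2] (stable)
  S: {$,b}  A: {$,b}  B: {$,b}

FOLLOW(S) = ["$", "b"]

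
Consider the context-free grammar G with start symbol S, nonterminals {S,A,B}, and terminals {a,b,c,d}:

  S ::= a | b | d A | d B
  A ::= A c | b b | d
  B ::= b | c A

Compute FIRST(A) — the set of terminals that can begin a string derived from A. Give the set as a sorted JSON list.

FIRST iteration:
[1]
  A via A→b b: +{b}
  A via A→d: +{d}
  B via B→b: +{b}
  B via B→c A: +{c}
  S via S→a: +{a}
  S via S→b: +{b}
  S via S→d A: +{d}
  S: {a,b,d}  A: {b,d}  B: {b,c}
[2] (no change)
  S: {a,b,d}  A: {b,d}  B: {b,c}

FIRST(A) = ["b", "d"]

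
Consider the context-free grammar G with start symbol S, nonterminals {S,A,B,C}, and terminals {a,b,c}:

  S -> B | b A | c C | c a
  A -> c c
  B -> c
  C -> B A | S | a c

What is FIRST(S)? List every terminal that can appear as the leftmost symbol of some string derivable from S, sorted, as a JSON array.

FIRST iteration:
[1]
  A via A→c c: +{c}
  B via B→c: +{c}
  C via C→B A: +{c}
  C via C→a c: +{a}
  S via S→B: +{c}
  S via S→b A: +{b}
  S: {b,c}  A: {c}  B: {c}  C: {a,c}
[2]
  C via C→S: +{b}
  S: {b,c}  A: {c}  B: {c}  C: {a,b,c}
[3] — fixpoint
  S: {b,c}  A: {c}  B: {c}  C: {a,b,c}

FIRST(S) = ["b", "c"]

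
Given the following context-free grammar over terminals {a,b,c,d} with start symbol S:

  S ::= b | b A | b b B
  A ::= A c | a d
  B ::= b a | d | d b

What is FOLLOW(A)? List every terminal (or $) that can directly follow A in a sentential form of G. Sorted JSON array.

Compute FIRST by fixpoint:
iter 1:
  A via A→a d: +{a}
  B via B→b a: +{b}
  B via B→d: +{d}
  S via S→b: +{b}
  S: {b}  A: {a}  B: {b,d}
iter 2: (no change)
  S: {b}  A: {a}  B: {b,d}

FOLLOW sets:
seed FOLLOW(S) with $
[1]
  A→A c: FOLLOW(A) ⊇ FIRST(c) = {c}; new: +{c}
  S→b A: FOLLOW(A) ⊇ FOLLOW(S) ⊇ {$}; new: +{$}
  S→b b B: FOLLOW(B) ⊇ FOLLOW(S) ⊇ {$}; new: +{$}
  S: {$}  A: {$,c}  B: {$}
[2] — fixpoint
  S: {$}  A: {$,c}  B: {$}

FOLLOW(A) = ["$", "c"]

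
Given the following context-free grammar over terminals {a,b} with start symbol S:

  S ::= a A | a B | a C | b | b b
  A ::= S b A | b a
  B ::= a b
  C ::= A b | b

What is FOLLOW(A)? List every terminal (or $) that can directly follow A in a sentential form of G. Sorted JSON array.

Compute FIRST by fixpoint:
round 1:
  A via A→b a: +{b}
  B via B→a b: +{a}
  C via C→A b: +{b}
  S via S→a A: +{a}
  S via S→b: +{b}
  FIRST[S]={a,b}  FIRST[A]={b}  FIRST[B]={a}  FIRST[C]={b}
round 2:
  A via A→S b A: +{a}
  C via C→A b: +{a}
  FIRST[S]={a,b}  FIRST[A]={a,b}  FIRST[B]={a}  FIRST[C]={a,b}
round 3: (no change)
  FIRST[S]={a,b}  FIRST[A]={a,b}  FIRST[B]={a}  FIRST[C]={a,b}

FOLLOW sets:
initialize: $ ∈ FOLLOW(S)
[1]
  A→S b A: FOLLOW(S) ⊇ FIRST(b) = {b}; new: +{b}
  C→A b: FOLLOW(A) ⊇ FIRST(b) = {b}; new: +{b}
  S→a A: FOLLOW(A) ⊇ FOLLOW(S) ⊇ {$,b}; new: +{$}
  S→a B: FOLLOW(B) ⊇ FOLLOW(S) ⊇ {$,b}; new: +{$,b}
  S→a C: FOLLOW(C) ⊇ FOLLOW(S) ⊇ {$,b}; new: +{$,b}
  S: {$,b}  A: {$,b}  B: {$,b}  C: {$,b}
[2] — fixpoint
  S: {$,b}  A: {$,b}  B: {$,b}  C: {$,b}

FOLLOW(A) = ["$", "b"]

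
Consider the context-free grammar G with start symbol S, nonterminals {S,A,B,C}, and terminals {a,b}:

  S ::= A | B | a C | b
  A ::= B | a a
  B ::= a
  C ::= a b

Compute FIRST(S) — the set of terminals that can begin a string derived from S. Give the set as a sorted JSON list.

Compute FIRST by fixpoint:
round 1:
  A via A→a a: +{a}
  B via B→a: +{a}
  C via C→a b: +{a}
  S via S→A: +{a}
  S via S→b: +{b}
  S: {a,b}  A: {a}  B: {a}  C: {a}
round 2: (stable)
  S: {a,b}  A: {a}  B: {a}  C: {a}

FIRST(S) = ["a", "b"]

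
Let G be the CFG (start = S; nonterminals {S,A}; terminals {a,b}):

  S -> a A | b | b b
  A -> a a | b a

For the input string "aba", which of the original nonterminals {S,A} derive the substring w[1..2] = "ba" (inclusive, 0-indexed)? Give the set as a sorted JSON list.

Convert to CNF:
  S -> T0 A | T1 T1 | b
  A -> T0 T0 | T1 T0
  T0 -> a
  T1 -> b

Fill CYK table bottom-up — only the sub-triangle for w[1..2]:
  cell(1,1) b: {S,T1}  orig:{S}
  cell(2,2) a: {T0}  orig:{}
  cell(1,2) ba: {A}

Original NTs in T[1,2] deriving "ba": ["A"]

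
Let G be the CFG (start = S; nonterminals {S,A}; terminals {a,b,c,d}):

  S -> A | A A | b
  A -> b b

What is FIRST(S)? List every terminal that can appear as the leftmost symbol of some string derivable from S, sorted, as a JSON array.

FIRST sets, iterate to fixpoint:
round 1:
  A via A→b b: +{b}
  S via S→A: +{b}
  S: {b}  A: {b}
round 2: — fixpoint
  S: {b}  A: {b}

FIRST(S) = ["b"]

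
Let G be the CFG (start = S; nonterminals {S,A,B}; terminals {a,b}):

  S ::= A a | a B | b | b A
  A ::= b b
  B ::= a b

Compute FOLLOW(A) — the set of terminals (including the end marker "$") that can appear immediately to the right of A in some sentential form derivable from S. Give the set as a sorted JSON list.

FIRST sets, iterate to fixpoint:
[1]
  A via A→b b: +{b}
  B via B→a b: +{a}
  S via S→A a: +{b}
  S via S→a B: +{a}
  FIRST[S]={a,b}  FIRST[A]={b}  FIRST[B]={a}
[2] (stable)
  FIRST[S]={a,b}  FIRST[A]={b}  FIRST[B]={a}

Compute FOLLOW by fixpoint:
seed FOLLOW(S) with $
round 1:
  S→A a: FOLLOW(A) ⊇ FIRST(a) = {a}; new: +{a}
  S→a B: FOLLOW(B) ⊇ FOLLOW(S) ⊇ {$}; new: +{$}
  S→b A: FOLLOW(A) ⊇ FOLLOW(S) ⊇ {$}; new: +{$}
  S: {$}  A: {$,a}  B: {$}
round 2: (stable)
  S: {$}  A: {$,a}  B: {$}

FOLLOW(A) = ["$", "a"]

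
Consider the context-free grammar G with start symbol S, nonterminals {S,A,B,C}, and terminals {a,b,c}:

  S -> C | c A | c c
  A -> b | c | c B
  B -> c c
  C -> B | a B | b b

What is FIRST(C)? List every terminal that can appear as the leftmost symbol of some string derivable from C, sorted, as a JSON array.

Compute FIRST by fixpoint:
round 1:
  A via A→b: +{b}
  A via A→c: +{c}
  B via B→c c: +{c}
  C via C→B: +{c}
  C via C→a B: +{a}
  C via C→b b: +{b}
  S via S→C: +{a,b,c}
  FIRST[S]={a,b,c}  FIRST[A]={b,c}  FIRST[B]={c}  FIRST[C]={a,b,c}
round 2: (stable)
  FIRST[S]={a,b,c}  FIRST[A]={b,c}  FIRST[B]={c}  FIRST[C]={a,b,c}

FIRST(C) = ["a", "b", "c"]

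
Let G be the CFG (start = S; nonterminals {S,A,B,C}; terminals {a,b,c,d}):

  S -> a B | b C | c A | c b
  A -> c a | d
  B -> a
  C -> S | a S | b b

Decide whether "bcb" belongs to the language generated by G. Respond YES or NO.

CNF form of G:
  S -> T0 A | T0 T2 | T1 B | T2 C
  A -> T0 T1 | d
  B -> a
  C -> T0 A | T0 T2 | T1 B | T1 S | T2 C | T2 T2
  T0 -> c
  T1 -> a
  T2 -> b

Fill CYK table bottom-up:
  [0..0]={T2}  "b"  orig:{}
  [1..1]={T0}  "c"  orig:{}
  [2..2]={T2}  "b"  orig:{}
  [0..1]=∅  "bc"
  [1..2]={C,S}  "cb"
  [0..2]={C,S}  "bcb"

S ∈ T[0,2] ⇒ YES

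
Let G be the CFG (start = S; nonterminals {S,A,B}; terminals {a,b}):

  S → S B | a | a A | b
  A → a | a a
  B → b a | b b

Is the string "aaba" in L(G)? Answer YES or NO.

CNF form of G:
  S -> S B | T0 A | a | b
  A -> T0 T0 | a
  B -> T1 T0 | T1 T1
  T0 -> a
  T1 -> b

Fill CYK table bottom-up:
  [0..0]={A,S,T0}  "a"  orig:{A,S}
  [1..1]={A,S,T0}  "a"  orig:{A,S}
  [2..2]={S,T1}  "b"  orig:{S}
  [3..3]={A,S,T0}  "a"  orig:{A,S}
  [0..1]={A,S}  "aa"
  [1..2]=∅  "ab"
  [2..3]={B}  "ba"
  [0..2]=∅  "aab"
  [1..3]={S}  "aba"
  [0..3]={S}  "aaba"

S ∈ T[0,3] ⇒ YES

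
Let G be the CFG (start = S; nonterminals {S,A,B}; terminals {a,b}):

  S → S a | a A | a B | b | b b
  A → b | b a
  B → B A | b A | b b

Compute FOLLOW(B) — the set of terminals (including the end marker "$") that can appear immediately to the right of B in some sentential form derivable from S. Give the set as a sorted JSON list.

Compute FIRST by fixpoint:
iter 1:
  A via A→b: +{b}
  B via B→b A: +{b}
  S via S→a A: +{a}
  S via S→b: +{b}
  FIRST[S]={a,b}  FIRST[A]={b}  FIRST[B]={b}
iter 2: (no change)
  FIRST[S]={a,b}  FIRST[A]={b}  FIRST[B]={b}

FOLLOW iteration:
initialize: $ ∈ FOLLOW(S)
[1]
  B→B A: FOLLOW(B) ⊇ FIRST(A) = {b}; new: +{b}
  B→B A: FOLLOW(A) ⊇ FOLLOW(B) ⊇ {b}; new: +{b}
  S→S a: FOLLOW(S) ⊇ FIRST(a) = {a}; new: +{a}
  S→a A: FOLLOW(A) ⊇ FOLLOW(S) ⊇ {$,a}; new: +{$,a}
  S→a B: FOLLOW(B) ⊇ FOLLOW(S) ⊇ {$,a}; new: +{$,a}
  S: {$,a}  A: {$,a,b}  B: {$,a,b}
[2] (stable)
  S: {$,a}  A: {$,a,b}  B: {$,a,b}

FOLLOW(B) = ["$", "a", "b"]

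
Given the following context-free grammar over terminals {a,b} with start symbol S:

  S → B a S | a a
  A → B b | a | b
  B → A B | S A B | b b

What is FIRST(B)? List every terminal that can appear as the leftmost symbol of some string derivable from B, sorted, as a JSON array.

FIRST sets, iterate to fixpoint:
pass 1:
  A via A→a: +{a}
  A via A→b: +{b}
  B via B→A B: +{a,b}
  S via S→B a S: +{a,b}
  FIRST[S]={a,b}  FIRST[A]={a,b}  FIRST[B]={a,b}
pass 2: (stable)
  FIRST[S]={a,b}  FIRST[A]={a,b}  FIRST[B]={a,b}

FIRST(B) = ["a", "b"]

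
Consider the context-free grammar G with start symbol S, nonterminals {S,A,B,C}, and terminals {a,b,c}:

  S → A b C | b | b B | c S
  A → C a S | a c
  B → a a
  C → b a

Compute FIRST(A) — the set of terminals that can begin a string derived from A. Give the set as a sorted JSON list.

FIRST iteration:
iter 1:
  A via A→a c: +{a}
  B via B→a a: +{a}
  C via C→b a: +{b}
  S via S→A b C: +{a}
  S via S→b: +{b}
  S via S→c S: +{c}
  FIRST(S)={a,b,c}  FIRST(A)={a}  FIRST(B)={a}  FIRST(C)={b}
iter 2:
  A via A→C a S: +{b}
  FIRST(S)={a,b,c}  FIRST(A)={a,b}  FIRST(B)={a}  FIRST(C)={b}
iter 3: (stable)
  FIRST(S)={a,b,c}  FIRST(A)={a,b}  FIRST(B)={a}  FIRST(C)={b}

FIRST(A) = ["a", "b"]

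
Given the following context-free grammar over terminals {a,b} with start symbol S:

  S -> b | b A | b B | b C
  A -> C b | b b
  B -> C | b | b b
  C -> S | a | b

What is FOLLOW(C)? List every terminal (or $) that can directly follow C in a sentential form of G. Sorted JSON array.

Compute FIRST by fixpoint:
iter 1:
  A via A→b b: +{b}
  B via B→b: +{b}
  C via C→a: +{a}
  C via C→b: +{b}
  S via S→b: +{b}
  FIRST[S]={b}  FIRST[A]={b}  FIRST[B]={b}  FIRST[C]={a,b}
iter 2:
  A via A→C b: +{a}
  B via B→C: +{a}
  FIRST[S]={b}  FIRST[A]={a,b}  FIRST[B]={a,b}  FIRST[C]={a,b}
iter 3: (stable)
  FIRST[S]={b}  FIRST[A]={a,b}  FIRST[B]={a,b}  FIRST[C]={a,b}

Compute FOLLOW by fixpoint:
initialize: $ ∈ FOLLOW(S)
round 1:
  A→C b: FOLLOW(C) ⊇ FIRST(b) = {b}; new: +{b}
  C→S: FOLLOW(S) ⊇ FOLLOW(C) ⊇ {b}; new: +{b}
  S→b A: FOLLOW(A) ⊇ FOLLOW(S) ⊇ {$,b}; new: +{$,b}
  S→b B: FOLLOW(B) ⊇ FOLLOW(S) ⊇ {$,b}; new: +{$,b}
  S→b C: FOLLOW(C) ⊇ FOLLOW(S) ⊇ {$,b}; new: +{$}
  FOLLOW(S)={$,b}  FOLLOW(A)={$,b}  FOLLOW(B)={$,b}  FOLLOW(C)={$,b}
round 2: (no change)
  FOLLOW(S)={$,b}  FOLLOW(A)={$,b}  FOLLOW(B)={$,b}  FOLLOW(C)={$,b}

FOLLOW(C) = ["$", "b"]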